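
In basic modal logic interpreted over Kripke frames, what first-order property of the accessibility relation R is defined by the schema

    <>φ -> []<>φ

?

the Euclidean property

Suppose ◇φ→□◇φ is valid. Take Rxy, Rxz and set V(φ)={y}. Then ◇φ at x, so □◇φ at x, so ◇φ at z, so some w with Rzw has φ; w=y, i.e. Rzy. By symmetry of the argument, Ryz.
The converse is a direct semantic check.
So the correspondent is the Euclidean property.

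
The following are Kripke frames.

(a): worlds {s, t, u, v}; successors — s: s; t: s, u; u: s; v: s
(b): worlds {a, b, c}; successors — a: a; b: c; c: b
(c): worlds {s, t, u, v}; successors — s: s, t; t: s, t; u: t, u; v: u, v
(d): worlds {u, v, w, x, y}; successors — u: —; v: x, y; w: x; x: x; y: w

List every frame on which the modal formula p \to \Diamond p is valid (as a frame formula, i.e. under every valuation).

This is the axiom for reflexivity; its first-order frame correspondent is \forall x Rxx.
(a): fails — world t does not see itself.
(b): fails — world b does not see itself.
(c): satisfies the condition.
(d): fails — world u does not see itself.

(c)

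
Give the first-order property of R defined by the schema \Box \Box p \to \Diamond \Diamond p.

\forall x \exists w (x R^2 w \wedge x R^2 w)

This is a Sahlqvist (Geach-type) schema ◇^0□^2p → □^0◇^2p.
Minimal-valuation argument: fix x; take any y with xR^0y and any z with xR^0z. Set V(p) to the set of worlds R-reachable from y in exactly 2 steps. Then □^2p holds at y, so the antecedent holds at x; validity forces ◇^2p at z, giving a w with zR^2w and yR^2w.
First-order correspondent: \forall x \exists w (x R^2 w \wedge x R^2 w).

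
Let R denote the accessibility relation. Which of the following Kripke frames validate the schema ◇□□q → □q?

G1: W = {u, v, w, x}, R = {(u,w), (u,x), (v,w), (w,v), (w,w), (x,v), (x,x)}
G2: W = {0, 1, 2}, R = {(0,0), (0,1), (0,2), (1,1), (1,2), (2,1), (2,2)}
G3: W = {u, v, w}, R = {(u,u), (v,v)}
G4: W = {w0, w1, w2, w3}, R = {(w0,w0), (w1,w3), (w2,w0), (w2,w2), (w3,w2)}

G3

Frame correspondent (Sahlqvist): ∀x ∀y ∀z ((xRy ∧ xRz) → ∃w (yR²w ∧ z = w)) — i.e. a generalized confluence (Geach) condition.
G1: fails — uRw, uRx but no t with wR²t and x=t.
G2: fails — 0R1, 0R0 but no w with 1R²w and 0=w.
G3: condition met.
G4: fails — w1Rw3, w1Rw3 but no w with w3R²w and w3=w.
Valid on: G3.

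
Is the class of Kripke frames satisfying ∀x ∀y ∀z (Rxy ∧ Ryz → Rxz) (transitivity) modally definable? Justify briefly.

This is a Sahlqvist condition; the 4 axiom □q → □□q defines it.
Suppose □q→□□q is valid. Take Rxy, Ryz and set V(q)={w : Rxw}. Then □q at x, so □□q at x, so □q at y, so q at z, i.e. Rxz.

Yes, by □q → □□q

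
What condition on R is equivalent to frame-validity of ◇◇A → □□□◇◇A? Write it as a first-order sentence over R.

∀x ∀y ∀z ((xR²y ∧ xR³z) → ∃w (y = w ∧ zR²w))

This is a Sahlqvist (Geach-type) schema ◇^2□^0A → □^3◇^2A.
Minimal-valuation argument: fix x; take any y with xR^2y and any z with xR^3z. Set V(A) to the set of worlds R-reachable from y in exactly 0 steps. Then □^0A holds at y, so the antecedent holds at x; validity forces ◇^2A at z, giving a w with zR^2w and yR^0w.
First-order correspondent: ∀x ∀y ∀z ((xR²y ∧ xR³z) → ∃w (y = w ∧ zR²w)).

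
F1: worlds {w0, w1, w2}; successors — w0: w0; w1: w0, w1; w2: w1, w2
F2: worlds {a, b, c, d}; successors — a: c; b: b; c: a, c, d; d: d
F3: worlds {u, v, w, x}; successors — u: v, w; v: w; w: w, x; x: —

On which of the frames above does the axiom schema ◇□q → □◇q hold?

Frame correspondent (Sahlqvist): ∀x ∀y ∀z (Rxy ∧ Rxz → ∃w (Ryw ∧ Rzw)) — i.e. convergence.
F1: ✓.
F2: fails — Rcd and Rca but d and a have no common successor.
F3: fails — Rww and Rwx but w and x have no common successor.

F1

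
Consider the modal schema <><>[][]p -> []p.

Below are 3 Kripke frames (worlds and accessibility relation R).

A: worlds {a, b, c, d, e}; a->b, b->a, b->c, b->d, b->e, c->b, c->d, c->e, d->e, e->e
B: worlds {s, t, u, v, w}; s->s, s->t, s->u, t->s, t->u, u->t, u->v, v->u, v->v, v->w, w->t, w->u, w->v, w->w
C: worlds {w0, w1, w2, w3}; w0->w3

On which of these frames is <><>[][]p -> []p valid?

C

This is the axiom for a generalized confluence (Geach) condition; its first-order frame correspondent is forall x forall y forall z ((x R^2 y & xRz) -> exists w (y R^2 w & z = w)).
A: fails — aR²a, aRb but no w with aR²w and b=w.
B: fails — sR²u, sRt but no w* with uR²w* and t=w*.
C: holds.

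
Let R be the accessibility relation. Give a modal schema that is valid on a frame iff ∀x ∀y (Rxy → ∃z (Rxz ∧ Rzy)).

□□s → □s

The condition is density. The C4 schema □□s → □s defines it.
Suppose □□s→□s is valid. Take Rxy and set V(s)={w : xR²w}. Then □□s at x, so □s at x, so s at y, i.e. ∃z(Rxz∧Rzy).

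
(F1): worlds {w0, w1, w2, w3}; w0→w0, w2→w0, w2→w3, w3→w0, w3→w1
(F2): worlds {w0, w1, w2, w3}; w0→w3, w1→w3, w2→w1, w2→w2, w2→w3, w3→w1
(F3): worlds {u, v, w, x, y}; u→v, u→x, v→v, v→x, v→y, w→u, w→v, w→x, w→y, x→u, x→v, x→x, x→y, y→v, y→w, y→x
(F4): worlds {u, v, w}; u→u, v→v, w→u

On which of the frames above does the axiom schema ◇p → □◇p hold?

The schema corresponds to the Euclidean property: ∀x ∀y ∀z (Rxy ∧ Rxz → Ryz).
(F1): fails — Rw2w0 and Rw2w3 but not Rw0w3.
(F2): fails — Rw0w3 and Rw0w3 but not Rw3w3.
(F3): fails — Rvy and Rvy but not Ryy.
(F4): condition met.

(F4)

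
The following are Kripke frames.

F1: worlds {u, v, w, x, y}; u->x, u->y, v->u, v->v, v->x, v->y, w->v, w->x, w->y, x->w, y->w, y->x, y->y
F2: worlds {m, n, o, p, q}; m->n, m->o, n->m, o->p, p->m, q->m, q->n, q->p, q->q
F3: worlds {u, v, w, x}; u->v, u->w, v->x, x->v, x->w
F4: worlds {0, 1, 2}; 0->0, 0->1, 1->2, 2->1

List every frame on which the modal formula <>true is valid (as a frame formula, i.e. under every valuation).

This is the axiom for seriality; its first-order frame correspondent is forall x exists y Rxy.
F1: holds.
F2: holds.
F3: fails — world w has no successor.
F4: holds.

F1, F2, F4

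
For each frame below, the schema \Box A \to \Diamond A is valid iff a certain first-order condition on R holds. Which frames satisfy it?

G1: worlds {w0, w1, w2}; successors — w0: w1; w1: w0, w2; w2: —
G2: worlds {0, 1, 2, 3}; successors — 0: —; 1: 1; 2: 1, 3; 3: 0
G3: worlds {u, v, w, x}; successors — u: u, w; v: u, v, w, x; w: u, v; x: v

The schema corresponds to seriality: \forall x \exists y Rxy.
G1: fails — world w2 has no successor.
G2: fails — world 0 has no successor.
G3: ✓.
Valid on: G3.

G3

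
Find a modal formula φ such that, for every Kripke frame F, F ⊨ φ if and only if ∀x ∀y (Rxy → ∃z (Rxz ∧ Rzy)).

The condition is density. The C4 schema □□q → □q defines it.

□□q → □q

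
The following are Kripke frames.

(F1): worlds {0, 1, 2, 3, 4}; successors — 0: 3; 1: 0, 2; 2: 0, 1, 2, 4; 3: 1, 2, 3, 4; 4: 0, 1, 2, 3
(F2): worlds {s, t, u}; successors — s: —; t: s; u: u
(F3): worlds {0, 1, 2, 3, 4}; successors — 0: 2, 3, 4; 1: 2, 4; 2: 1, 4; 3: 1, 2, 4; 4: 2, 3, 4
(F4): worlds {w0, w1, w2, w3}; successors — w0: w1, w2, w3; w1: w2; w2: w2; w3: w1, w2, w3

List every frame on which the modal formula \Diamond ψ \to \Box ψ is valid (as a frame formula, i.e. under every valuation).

This is the axiom for partial functionality; its first-order frame correspondent is \forall x \forall y \forall z (Rxy \wedge Rxz \to y = z).
(F1): fails — 1 sees both 0 and 2.
(F2): satisfies the condition.
(F3): fails — 0 sees both 2 and 3.
(F4): fails — w0 sees both w1 and w2.
Valid on: (F2).

(F2)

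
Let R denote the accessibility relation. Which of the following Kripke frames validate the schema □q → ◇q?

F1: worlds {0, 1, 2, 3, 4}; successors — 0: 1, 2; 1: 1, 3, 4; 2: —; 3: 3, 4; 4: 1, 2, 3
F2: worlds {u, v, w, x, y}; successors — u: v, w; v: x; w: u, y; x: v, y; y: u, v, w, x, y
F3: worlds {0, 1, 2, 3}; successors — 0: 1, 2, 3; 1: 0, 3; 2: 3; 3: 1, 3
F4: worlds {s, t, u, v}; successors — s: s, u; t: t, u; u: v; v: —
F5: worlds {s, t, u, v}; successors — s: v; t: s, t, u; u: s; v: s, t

F2, F3, F5

Frame correspondent (Sahlqvist): ∀x ∃y Rxy — i.e. seriality.
F1: fails — world 2 has no successor.
F2: holds.
F3: holds.
F4: fails — world v has no successor.
F5: holds.
Valid on: F2, F3, F5.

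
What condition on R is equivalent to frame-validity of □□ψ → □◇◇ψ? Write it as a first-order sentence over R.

∀x ∀z (xRz → ∃w (xR²w ∧ zR²w))

This is a Sahlqvist (Geach-type) schema ◇^0□^2ψ → □^1◇^2ψ.
First-order correspondent: ∀x ∀z (xRz → ∃w (xR²w ∧ zR²w)).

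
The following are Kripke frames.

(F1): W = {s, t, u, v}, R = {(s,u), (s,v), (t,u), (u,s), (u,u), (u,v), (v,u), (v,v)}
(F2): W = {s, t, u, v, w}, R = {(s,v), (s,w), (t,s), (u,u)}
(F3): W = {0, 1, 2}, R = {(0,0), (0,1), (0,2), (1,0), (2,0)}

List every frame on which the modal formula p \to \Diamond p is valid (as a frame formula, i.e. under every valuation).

none

The schema corresponds to reflexivity: \forall x Rxx.
(F1): fails — world s does not see itself.
(F2): fails — world s does not see itself.
(F3): fails — world 1 does not see itself.
Valid on no frame.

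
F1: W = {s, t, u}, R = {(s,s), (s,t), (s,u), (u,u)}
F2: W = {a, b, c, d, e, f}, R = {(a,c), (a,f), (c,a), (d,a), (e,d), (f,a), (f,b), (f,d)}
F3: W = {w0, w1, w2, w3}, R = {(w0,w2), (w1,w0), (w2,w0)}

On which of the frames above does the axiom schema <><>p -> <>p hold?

Frame correspondent (Sahlqvist): forall x forall y forall z (Rxy & Ryz -> Rxz) — i.e. transitivity.
F1: ✓.
F2: fails — Rda and Rac but not Rdc.
F3: fails — Rw0w2 and Rw2w0 but not Rw0w0.
Valid on: F1.

F1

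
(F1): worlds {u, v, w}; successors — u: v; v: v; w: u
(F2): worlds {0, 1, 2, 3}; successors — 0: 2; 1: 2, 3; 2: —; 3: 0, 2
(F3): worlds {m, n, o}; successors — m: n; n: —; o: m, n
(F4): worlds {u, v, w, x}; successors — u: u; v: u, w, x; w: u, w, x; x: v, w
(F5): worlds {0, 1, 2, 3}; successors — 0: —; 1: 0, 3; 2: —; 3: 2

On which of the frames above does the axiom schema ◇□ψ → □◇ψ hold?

(F1)

Frame correspondent (Sahlqvist): ∀x ∀y ∀z (Rxy ∧ Rxz → ∃w (Ryw ∧ Rzw)) — i.e. convergence.
(F1): holds.
(F2): fails — R02 and R02 but 2 and 2 have no common successor.
(F3): fails — Rmn and Rmn but n and n have no common successor.
(F4): fails — Rvu and Rvx but u and x have no common successor.
(F5): fails — R10 and R10 but 0 and 0 have no common successor.
Valid on: (F1).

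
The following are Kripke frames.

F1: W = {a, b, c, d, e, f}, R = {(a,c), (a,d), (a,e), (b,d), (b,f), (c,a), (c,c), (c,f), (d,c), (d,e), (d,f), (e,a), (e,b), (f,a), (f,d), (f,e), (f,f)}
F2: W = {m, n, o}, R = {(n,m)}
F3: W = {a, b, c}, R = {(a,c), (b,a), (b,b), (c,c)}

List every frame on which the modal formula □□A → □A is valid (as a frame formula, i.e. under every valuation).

This is the axiom for density; its first-order frame correspondent is ∀x ∀y (Rxy → ∃z (Rxz ∧ Rzy)).
F1: fails — Reb but no z with Rez and Rzb.
F2: fails — Rnm but no z with Rnz and Rzm.
F3: ✓.

F3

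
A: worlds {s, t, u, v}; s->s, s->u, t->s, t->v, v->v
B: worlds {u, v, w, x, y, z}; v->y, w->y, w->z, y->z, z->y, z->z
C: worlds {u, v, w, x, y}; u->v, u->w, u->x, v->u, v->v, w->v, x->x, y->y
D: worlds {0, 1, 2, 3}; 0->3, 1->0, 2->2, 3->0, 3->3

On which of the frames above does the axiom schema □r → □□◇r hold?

B, D

This is the axiom for a generalized confluence (Geach) condition; its first-order frame correspondent is ∀x ∀z (xR²z → ∃w (xRw ∧ zRw)).
A: fails — sR²u but no w with sRw and uRw.
B: satisfies the condition.
C: fails — vR²x but no t with vRt and xRt.
D: satisfies the condition.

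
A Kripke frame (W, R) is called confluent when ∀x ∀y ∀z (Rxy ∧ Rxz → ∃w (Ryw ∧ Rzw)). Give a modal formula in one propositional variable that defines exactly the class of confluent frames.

This is convergence; the standard corresponding axiom is .2: ◇□ψ → □◇ψ.

◇□ψ → □◇ψ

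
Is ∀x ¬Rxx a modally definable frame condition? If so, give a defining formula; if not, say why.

No — not modally definable

If a class were modally definable it would be closed under surjective bounded morphisms (Goldblatt–Thomason).
The 3-cycle (worlds s,t,u with s→t→u→s) is irreflexive, and the map sending every world to a single reflexive point • is a surjective bounded morphism (forth: every edge maps to (•,•); back: every world has a successor). So any modal formula valid on the 3-cycle is also valid on the reflexive point, which is not irreflexive.
Hence irreflexivity is not modally definable.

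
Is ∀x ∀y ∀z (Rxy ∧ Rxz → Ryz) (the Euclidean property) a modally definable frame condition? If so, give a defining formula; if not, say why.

Yes — defined by ◇q → □◇q

The condition is the Euclidean property. A defining modal formula is ◇q → □◇q.
Suppose ◇q→□◇q is valid. Take Rxy, Rxz and set V(q)={y}. Then ◇q at x, so □◇q at x, so ◇q at z, so some w with Rzw has q; w=y, i.e. Rzy. By symmetry of the argument, Ryz.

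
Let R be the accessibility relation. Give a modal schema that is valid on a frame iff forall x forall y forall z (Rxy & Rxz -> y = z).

◇r → □r

The condition is partial functionality. The CD schema ◇r → □r defines it.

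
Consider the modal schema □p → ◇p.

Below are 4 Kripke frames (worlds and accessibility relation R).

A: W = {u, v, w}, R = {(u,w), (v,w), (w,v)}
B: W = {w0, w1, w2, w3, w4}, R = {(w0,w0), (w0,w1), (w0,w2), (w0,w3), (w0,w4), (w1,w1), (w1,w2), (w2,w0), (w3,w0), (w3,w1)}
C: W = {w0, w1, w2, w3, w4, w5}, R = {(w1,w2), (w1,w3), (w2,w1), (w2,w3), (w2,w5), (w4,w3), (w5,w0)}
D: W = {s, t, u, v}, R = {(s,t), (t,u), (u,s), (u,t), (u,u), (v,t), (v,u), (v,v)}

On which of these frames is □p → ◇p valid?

The schema corresponds to seriality: ∀x ∃y Rxy.
A: condition met.
B: fails — world w4 has no successor.
C: fails — world w0 has no successor.
D: condition met.
Valid on: A, D.

A, D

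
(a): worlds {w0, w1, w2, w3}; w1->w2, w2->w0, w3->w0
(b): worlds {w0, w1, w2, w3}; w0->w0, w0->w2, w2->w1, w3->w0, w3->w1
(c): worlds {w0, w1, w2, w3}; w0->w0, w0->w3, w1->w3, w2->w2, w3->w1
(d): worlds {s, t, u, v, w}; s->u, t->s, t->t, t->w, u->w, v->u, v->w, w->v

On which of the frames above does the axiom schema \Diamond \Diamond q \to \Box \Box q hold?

(a)

Frame correspondent (Sahlqvist): \forall x \forall y \forall z ((x R^2 y \wedge x R^2 z) \to \exists w (y = w \wedge z = w)) — i.e. a generalized confluence (Geach) condition.
(a): ✓.
(b): fails — w0R²w0, w0R²w1 but w0 ≠ w1.
(c): fails — w0R²w0, w0R²w1 but w0 ≠ w1.
(d): fails — tR²s, tR²t but s ≠ t.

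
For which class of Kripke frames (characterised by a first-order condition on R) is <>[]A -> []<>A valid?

convergence: forall x forall y forall z (Rxy & Rxz -> exists w (Ryw & Rzw))

Suppose ◇□A→□◇A is valid. Take Rxy, Rxz and set V(A)={w : Ryw}. Then □A at y so ◇□A at x, so □◇A at x, so ◇A at z, giving w with Rzw and Ryw.
The converse is a direct semantic check.
So the correspondent is convergence.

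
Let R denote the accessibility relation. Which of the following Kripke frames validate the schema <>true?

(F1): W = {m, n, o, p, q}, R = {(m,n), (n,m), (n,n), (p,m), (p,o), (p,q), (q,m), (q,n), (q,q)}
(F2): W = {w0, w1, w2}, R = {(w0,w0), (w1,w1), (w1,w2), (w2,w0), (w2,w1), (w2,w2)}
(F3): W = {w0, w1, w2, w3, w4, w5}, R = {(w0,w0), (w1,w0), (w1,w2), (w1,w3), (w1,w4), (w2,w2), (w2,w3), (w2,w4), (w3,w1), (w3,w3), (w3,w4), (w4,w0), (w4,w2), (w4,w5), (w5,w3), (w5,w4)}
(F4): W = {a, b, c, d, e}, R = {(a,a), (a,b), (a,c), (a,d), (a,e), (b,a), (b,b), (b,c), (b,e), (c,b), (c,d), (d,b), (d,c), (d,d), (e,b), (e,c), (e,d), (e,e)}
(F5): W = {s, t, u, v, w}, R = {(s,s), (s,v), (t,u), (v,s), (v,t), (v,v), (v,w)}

Frame correspondent (Sahlqvist): forall x exists y Rxy — i.e. seriality.
(F1): fails — world o has no successor.
(F2): satisfies the condition.
(F3): satisfies the condition.
(F4): satisfies the condition.
(F5): fails — world u has no successor.
Valid on: (F2), (F3), (F4).

(F2), (F3), (F4)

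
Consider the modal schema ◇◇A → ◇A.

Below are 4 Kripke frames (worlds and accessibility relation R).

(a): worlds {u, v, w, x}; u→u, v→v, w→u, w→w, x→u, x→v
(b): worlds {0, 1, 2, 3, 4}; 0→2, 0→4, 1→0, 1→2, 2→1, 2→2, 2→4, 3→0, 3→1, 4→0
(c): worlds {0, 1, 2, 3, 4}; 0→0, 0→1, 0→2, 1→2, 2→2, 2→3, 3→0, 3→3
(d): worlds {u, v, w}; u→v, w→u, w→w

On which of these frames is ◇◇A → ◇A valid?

(a)

This is the axiom for transitivity; its first-order frame correspondent is ∀x ∀y ∀z (Rxy ∧ Ryz → Rxz).
(a): holds.
(b): fails — R10 and R04 but not R14.
(c): fails — R02 and R23 but not R03.
(d): fails — Rwu and Ruv but not Rwv.
Valid on: (a).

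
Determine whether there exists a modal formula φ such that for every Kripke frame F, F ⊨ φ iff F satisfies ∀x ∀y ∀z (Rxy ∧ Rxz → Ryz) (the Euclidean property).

Yes — defined by ◇r → □◇r

This is a Sahlqvist condition; the 5 axiom ◇r → □◇r defines it.
Suppose ◇r→□◇r is valid. Take Rxy, Rxz and set V(r)={y}. Then ◇r at x, so □◇r at x, so ◇r at z, so some w with Rzw has r; w=y, i.e. Rzy. By symmetry of the argument, Ryz.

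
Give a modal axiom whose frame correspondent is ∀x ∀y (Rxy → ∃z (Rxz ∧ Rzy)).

□□q → □q

A defining formula is □□q → □q (the C4 axiom).
Suppose □□q→□q is valid. Take Rxy and set V(q)={w : xR²w}. Then □□q at x, so □q at x, so q at y, i.e. ∃z(Rxz∧Rzy).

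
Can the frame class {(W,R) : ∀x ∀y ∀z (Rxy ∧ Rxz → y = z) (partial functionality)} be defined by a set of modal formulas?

Yes — defined by ◇q → □q

The condition is partial functionality. A defining modal formula is ◇q → □q.
Suppose ◇q→□q is valid. Take Rxy, Rxz and set V(q)={y}. Then ◇q at x, so □q at x, so q at z, i.e. z=y.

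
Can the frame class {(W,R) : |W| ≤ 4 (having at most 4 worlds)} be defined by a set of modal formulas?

If a class were modally definable it would be closed under disjoint unions (Goldblatt–Thomason).
Any modal formula valid on each of 5 disjoint one-world frames is valid on their disjoint union (validity is preserved under disjoint unions). Each one-world frame has |W|=1≤4, but the union has |W|=5.
Hence having at most 4 worlds is not modally definable.

Not definable by any modal formula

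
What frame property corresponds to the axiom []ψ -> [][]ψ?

transitivity

This is the 4 axiom.
It corresponds to transitivity: forall x forall y forall z (Rxy & Ryz -> Rxz).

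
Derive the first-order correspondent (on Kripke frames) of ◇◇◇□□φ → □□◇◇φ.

This is a Sahlqvist (Geach-type) schema ◇^3□^2φ → □^2◇^2φ.
Minimal-valuation argument: fix x; take any y with xR^3y and any z with xR^2z. Set V(φ) to the set of worlds R-reachable from y in exactly 2 steps. Then □^2φ holds at y, so the antecedent holds at x; validity forces ◇^2φ at z, giving a w with zR^2w and yR^2w.
First-order correspondent: ∀x ∀y ∀z ((xR³y ∧ xR²z) → ∃w (yR²w ∧ zR²w)).

∀x ∀y ∀z ((xR³y ∧ xR²z) → ∃w (yR²w ∧ zR²w))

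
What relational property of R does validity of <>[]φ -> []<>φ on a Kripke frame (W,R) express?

convergence

Suppose ◇□φ→□◇φ is valid. Take Rxy, Rxz and set V(φ)={w : Ryw}. Then □φ at y so ◇□φ at x, so □◇φ at x, so ◇φ at z, giving w with Rzw and Ryw.
The converse is a direct semantic check.
So the correspondent is convergence.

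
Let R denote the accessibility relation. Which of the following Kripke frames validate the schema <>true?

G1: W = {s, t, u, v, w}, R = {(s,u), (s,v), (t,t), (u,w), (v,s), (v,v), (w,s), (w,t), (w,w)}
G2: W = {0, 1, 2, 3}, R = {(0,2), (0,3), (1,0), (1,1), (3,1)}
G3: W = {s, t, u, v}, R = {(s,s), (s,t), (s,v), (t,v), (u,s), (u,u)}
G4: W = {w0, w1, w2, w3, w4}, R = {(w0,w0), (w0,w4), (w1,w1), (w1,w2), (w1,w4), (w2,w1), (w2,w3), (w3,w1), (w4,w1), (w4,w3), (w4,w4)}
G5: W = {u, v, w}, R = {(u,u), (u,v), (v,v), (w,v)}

G1, G4, G5

This is the axiom for seriality; its first-order frame correspondent is forall x exists y Rxy.
G1: ✓.
G2: fails — world 2 has no successor.
G3: fails — world v has no successor.
G4: ✓.
G5: ✓.
Valid on: G1, G4, G5.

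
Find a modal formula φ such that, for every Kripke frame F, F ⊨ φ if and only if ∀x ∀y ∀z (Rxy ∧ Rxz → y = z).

This is partial functionality; the standard corresponding axiom is CD: ◇ψ → □ψ.
Suppose ◇ψ→□ψ is valid. Take Rxy, Rxz and set V(ψ)={y}. Then ◇ψ at x, so □ψ at x, so ψ at z, i.e. z=y.

◇ψ → □ψ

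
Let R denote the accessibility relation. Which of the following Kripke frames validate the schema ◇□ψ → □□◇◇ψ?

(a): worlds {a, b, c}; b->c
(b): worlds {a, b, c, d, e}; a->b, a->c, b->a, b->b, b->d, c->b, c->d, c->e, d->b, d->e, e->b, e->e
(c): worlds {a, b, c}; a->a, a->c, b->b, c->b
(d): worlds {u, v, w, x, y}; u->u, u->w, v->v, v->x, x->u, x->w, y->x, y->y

(a), (b)

This is the axiom for a generalized confluence (Geach) condition; its first-order frame correspondent is ∀x ∀y ∀z ((xRy ∧ xR²z) → ∃w (yRw ∧ zR²w)).
(a): satisfies the condition.
(b): satisfies the condition.
(c): fails — aRa, aR²b but no w with aRw and bR²w.
(d): fails — uRu, uR²w but no t with uRt and wR²t.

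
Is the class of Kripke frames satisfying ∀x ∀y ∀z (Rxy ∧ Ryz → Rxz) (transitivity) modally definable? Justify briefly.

This is a Sahlqvist condition; the 4 axiom □r → □□r defines it.
Suppose □r→□□r is valid. Take Rxy, Ryz and set V(r)={w : Rxw}. Then □r at x, so □□r at x, so □r at y, so r at z, i.e. Rxz.

Definable; □r → □□r defines it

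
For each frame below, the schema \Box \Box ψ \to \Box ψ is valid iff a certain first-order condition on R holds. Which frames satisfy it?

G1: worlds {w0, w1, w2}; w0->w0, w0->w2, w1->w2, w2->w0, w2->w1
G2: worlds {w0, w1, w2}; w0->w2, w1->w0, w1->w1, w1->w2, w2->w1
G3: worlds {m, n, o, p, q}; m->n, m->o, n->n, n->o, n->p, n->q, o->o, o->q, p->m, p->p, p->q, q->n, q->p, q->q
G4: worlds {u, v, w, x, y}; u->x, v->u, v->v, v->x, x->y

The schema corresponds to density: \forall x \forall y (Rxy \to \exists z (Rxz \wedge Rzy)).
G1: fails — Rw1w2 but no z with Rw1z and Rzw2.
G2: fails — Rw0w2 but no z with Rw0z and Rzw2.
G3: ✓.
G4: fails — Rux but no z with Ruz and Rzx.
Valid on: G3.

G3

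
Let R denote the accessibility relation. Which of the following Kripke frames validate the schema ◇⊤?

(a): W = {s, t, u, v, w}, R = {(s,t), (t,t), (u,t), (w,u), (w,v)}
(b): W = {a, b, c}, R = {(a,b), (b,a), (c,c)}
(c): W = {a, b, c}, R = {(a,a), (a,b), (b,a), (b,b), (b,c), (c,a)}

This is the axiom for seriality; its first-order frame correspondent is ∀x ∃y Rxy.
(a): fails — world v has no successor.
(b): condition met.
(c): condition met.

(b), (c)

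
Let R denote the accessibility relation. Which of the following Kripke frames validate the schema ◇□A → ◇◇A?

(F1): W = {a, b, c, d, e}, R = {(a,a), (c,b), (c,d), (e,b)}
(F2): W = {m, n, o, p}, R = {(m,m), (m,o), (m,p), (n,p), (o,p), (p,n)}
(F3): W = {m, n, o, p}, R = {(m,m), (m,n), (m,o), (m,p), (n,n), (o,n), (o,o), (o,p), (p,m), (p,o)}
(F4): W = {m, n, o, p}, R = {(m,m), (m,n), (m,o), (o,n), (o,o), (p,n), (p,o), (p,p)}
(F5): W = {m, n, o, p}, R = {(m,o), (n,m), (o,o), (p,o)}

(F2), (F3), (F5)

This is the axiom for a generalized confluence (Geach) condition; its first-order frame correspondent is ∀x ∀y (xRy → ∃w (yRw ∧ xR²w)).
(F1): fails — cRb but no w with bRw and cR²w.
(F2): ✓.
(F3): ✓.
(F4): fails — mRn but no w with nRw and mR²w.
(F5): ✓.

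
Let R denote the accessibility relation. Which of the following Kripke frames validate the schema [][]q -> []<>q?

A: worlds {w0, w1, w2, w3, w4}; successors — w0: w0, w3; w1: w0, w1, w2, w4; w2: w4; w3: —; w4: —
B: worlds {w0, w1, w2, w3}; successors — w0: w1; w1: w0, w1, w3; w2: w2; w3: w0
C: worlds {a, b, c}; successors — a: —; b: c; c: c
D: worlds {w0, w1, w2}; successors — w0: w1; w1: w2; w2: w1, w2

The schema corresponds to a generalized confluence (Geach) condition: forall x forall z (xRz -> exists w (x R^2 w & zRw)).
A: fails — w0Rw3 but no w with w0R²w and w3Rw.
B: ✓.
C: ✓.
D: ✓.
Valid on: B, C, D.

B, C, D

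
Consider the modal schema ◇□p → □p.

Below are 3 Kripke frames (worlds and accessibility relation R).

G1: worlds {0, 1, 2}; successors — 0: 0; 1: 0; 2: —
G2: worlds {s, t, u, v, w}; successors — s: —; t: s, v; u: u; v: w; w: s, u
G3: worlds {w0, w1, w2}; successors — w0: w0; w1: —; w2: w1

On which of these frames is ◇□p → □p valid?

The schema corresponds to the Euclidean property: ∀x ∀y ∀z (Rxy ∧ Rxz → Ryz).
G1: ✓.
G2: fails — Rtv and Rtv but not Rvv.
G3: fails — Rw2w1 and Rw2w1 but not Rw1w1.

G1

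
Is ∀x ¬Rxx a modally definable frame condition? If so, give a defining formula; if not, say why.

If a class were modally definable it would be closed under surjective bounded morphisms (Goldblatt–Thomason).
The 4-cycle (worlds s,t,u,v with s→t→u→v→s) is irreflexive, and the map sending every world to a single reflexive point • is a surjective bounded morphism (forth: every edge maps to (•,•); back: every world has a successor). So any modal formula valid on the 4-cycle is also valid on the reflexive point, which is not irreflexive.
So no modal formula (or set of formulas) defines exactly the irreflexive frames.

Not definable by any modal formula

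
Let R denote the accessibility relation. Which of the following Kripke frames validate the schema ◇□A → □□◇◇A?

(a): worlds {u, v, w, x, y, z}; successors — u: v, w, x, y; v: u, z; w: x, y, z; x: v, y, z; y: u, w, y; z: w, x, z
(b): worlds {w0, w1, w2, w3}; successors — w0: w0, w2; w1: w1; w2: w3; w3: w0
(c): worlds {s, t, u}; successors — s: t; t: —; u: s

(a)

The schema corresponds to a generalized confluence (Geach) condition: ∀x ∀y ∀z ((xRy ∧ xR²z) → ∃w (yRw ∧ zR²w)).
(a): satisfies the condition.
(b): fails — w0Rw2, w0R²w2 but no w with w2Rw and w2R²w.
(c): fails — uRs, uR²t but no w with sRw and tR²w.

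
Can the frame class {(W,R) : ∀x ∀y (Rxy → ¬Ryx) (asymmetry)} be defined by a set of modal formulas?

If a class were modally definable it would be closed under surjective bounded morphisms (Goldblatt–Thomason).
The 5-cycle (worlds w0,w1,w2,w3,w4 with w0→w1→w2→w3→w4→w0) is asymmetric. Mapping every world to a single reflexive point • is a surjective bounded morphism, and the reflexive point is not asymmetric (R•• but asymmetry requires ¬R••).
So the class is not modally definable.

Not modally definable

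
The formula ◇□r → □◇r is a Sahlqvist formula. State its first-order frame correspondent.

convergence: ∀x ∀y ∀z (Rxy ∧ Rxz → ∃w (Ryw ∧ Rzw))

Suppose ◇□r→□◇r is valid. Take Rxy, Rxz and set V(r)={w : Ryw}. Then □r at y so ◇□r at x, so □◇r at x, so ◇r at z, giving w with Rzw and Ryw.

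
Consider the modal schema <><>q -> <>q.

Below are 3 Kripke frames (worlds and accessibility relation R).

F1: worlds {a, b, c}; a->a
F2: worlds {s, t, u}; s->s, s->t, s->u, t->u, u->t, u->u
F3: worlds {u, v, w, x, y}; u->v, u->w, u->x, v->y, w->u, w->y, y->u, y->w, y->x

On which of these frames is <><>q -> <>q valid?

The schema corresponds to transitivity: forall x forall y forall z (Rxy & Ryz -> Rxz).
F1: satisfies the condition.
F2: fails — Rtu and Rut but not Rtt.
F3: fails — Ruv and Rvy but not Ruy.
Valid on: F1.

F1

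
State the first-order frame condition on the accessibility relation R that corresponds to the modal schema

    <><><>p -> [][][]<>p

forall x forall y forall z ((x R^3 y & x R^3 z) -> exists w (y = w & zRw))

This is a Sahlqvist (Geach-type) schema ◇^3□^0p → □^3◇^1p.
Minimal-valuation argument: fix x; take any y with xR^3y and any z with xR^3z. Set V(p) to the set of worlds R-reachable from y in exactly 0 steps. Then □^0p holds at y, so the antecedent holds at x; validity forces ◇^1p at z, giving a w with zR^1w and yR^0w.
First-order correspondent: forall x forall y forall z ((x R^3 y & x R^3 z) -> exists w (y = w & zRw)).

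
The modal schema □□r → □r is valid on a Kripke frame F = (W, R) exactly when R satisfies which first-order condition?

This schema is the C4 axiom.
It corresponds to density: ∀x ∀y (Rxy → ∃z (Rxz ∧ Rzy)).

Density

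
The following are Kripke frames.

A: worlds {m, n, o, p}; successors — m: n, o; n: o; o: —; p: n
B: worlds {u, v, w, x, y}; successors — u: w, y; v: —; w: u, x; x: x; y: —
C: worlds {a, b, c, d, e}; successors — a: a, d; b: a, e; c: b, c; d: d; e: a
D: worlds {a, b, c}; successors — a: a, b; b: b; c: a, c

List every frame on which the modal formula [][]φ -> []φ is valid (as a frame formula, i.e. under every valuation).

D

This is the axiom for density; its first-order frame correspondent is forall x forall y (Rxy -> exists z (Rxz & Rzy)).
A: fails — Rno but no z with Rnz and Rzo.
B: fails — Rwu but no z with Rwz and Rzu.
C: fails — Rbe but no z with Rbz and Rze.
D: ✓.
Valid on: D.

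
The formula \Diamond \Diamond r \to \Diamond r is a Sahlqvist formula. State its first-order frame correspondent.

This is frame-equivalent to □r → □□r (substitute ¬r for r and contrapose).
Suppose □r→□□r is valid. Take Rxy, Ryz and set V(r)={w : Rxw}. Then □r at x, so □□r at x, so □r at y, so r at z, i.e. Rxz.
Conversely, any frame satisfying \forall x \forall y \forall z (Rxy \wedge Ryz \to Rxz) validates the schema.
Frame condition: \forall x \forall y \forall z (Rxy \wedge Ryz \to Rxz).

transitivity: \forall x \forall y \forall z (Rxy \wedge Ryz \to Rxz)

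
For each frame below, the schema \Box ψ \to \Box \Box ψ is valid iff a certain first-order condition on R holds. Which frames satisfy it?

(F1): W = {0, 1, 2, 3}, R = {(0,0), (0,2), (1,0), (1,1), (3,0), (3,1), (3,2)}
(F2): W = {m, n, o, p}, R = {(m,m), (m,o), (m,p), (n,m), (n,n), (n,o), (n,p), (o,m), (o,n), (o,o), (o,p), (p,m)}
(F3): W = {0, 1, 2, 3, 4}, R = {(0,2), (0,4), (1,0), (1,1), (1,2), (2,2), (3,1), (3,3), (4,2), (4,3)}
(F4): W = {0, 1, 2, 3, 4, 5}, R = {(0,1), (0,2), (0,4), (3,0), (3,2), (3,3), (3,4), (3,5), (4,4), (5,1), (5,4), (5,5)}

none

This is the axiom for transitivity; its first-order frame correspondent is \forall x \forall y \forall z (Rxy \wedge Ryz \to Rxz).
(F1): fails — R10 and R02 but not R12.
(F2): fails — Rpm and Rmo but not Rpo.
(F3): fails — R10 and R04 but not R14.
(F4): fails — R35 and R51 but not R31.
Valid on no frame.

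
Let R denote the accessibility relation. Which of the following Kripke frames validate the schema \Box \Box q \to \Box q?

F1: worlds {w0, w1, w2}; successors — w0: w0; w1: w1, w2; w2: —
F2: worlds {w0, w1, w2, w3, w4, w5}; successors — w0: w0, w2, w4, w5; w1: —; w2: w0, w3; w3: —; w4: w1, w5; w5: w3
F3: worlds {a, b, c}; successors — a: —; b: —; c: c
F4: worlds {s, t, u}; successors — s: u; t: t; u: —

Frame correspondent (Sahlqvist): \forall x \forall y (Rxy \to \exists z (Rxz \wedge Rzy)) — i.e. density.
F1: satisfies the condition.
F2: fails — Rw4w5 but no z with Rw4z and Rzw5.
F3: satisfies the condition.
F4: fails — Rsu but no z with Rsz and Rzu.
Valid on: F1, F3.

F1, F3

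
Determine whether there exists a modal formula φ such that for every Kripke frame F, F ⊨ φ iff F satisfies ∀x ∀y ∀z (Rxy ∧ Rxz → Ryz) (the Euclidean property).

Yes — defined by ◇q → □◇q

This is a Sahlqvist condition; the 5 axiom ◇q → □◇q defines it.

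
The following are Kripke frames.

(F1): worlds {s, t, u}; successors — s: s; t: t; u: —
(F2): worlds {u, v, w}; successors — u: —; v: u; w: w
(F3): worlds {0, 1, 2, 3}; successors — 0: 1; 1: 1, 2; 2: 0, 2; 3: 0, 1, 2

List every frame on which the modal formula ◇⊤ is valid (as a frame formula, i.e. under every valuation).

Frame correspondent (Sahlqvist): ∀x ∃y Rxy — i.e. seriality.
(F1): fails — world u has no successor.
(F2): fails — world u has no successor.
(F3): holds.

(F3)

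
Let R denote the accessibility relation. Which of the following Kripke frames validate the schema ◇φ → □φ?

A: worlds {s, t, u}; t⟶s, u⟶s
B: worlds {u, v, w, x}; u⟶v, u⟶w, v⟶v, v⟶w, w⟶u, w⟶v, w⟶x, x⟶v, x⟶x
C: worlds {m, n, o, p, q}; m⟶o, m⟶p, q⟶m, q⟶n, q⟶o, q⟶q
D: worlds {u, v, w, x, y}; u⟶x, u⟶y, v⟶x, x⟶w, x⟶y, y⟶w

A

Frame correspondent (Sahlqvist): ∀x ∀y ∀z (Rxy ∧ Rxz → y = z) — i.e. partial functionality.
A: ✓.
B: fails — u sees both v and w.
C: fails — m sees both o and p.
D: fails — u sees both x and y.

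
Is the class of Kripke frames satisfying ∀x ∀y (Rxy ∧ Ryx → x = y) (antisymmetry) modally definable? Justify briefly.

No

Any modally definable frame class is closed under surjective bounded morphisms.
The 6-cycle (worlds w0,w1,w2,w3,w4,w5 with w0→w1→w2→w3→w4→w5→w0) is antisymmetric. Sending even-indexed worlds to a and odd-indexed worlds to b is a surjective bounded morphism onto the two-world frame with a↔b, which is not antisymmetric.
So the class is not modally definable.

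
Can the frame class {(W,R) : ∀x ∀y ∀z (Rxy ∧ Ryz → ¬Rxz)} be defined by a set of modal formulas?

If a class were modally definable it would be closed under surjective bounded morphisms (Goldblatt–Thomason).
The 3-cycle (worlds 0,1,2 with 0→1→2→0) is intransitive. Mapping every world to a single reflexive point • is a surjective bounded morphism; the reflexive point is not intransitive (R••∧R•• but R••).
So the class is not modally definable.

Not definable by any modal formula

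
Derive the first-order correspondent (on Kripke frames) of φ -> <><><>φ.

This is a Sahlqvist (Geach-type) schema ◇^0□^0φ → □^0◇^3φ.
First-order correspondent: forall x exists w (x = w & x R^3 w).

forall x exists w (x = w & x R^3 w)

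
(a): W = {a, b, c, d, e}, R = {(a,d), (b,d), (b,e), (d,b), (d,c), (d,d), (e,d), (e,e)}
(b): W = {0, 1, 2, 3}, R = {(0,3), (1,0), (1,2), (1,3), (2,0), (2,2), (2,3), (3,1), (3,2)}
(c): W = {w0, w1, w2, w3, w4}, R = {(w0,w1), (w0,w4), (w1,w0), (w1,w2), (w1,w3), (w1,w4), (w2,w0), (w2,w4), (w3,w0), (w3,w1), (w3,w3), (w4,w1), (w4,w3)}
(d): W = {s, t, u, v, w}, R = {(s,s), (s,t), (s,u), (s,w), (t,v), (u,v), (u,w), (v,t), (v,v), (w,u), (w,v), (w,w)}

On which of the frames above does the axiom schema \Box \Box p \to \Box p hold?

This is the axiom for density; its first-order frame correspondent is \forall x \forall y (Rxy \to \exists z (Rxz \wedge Rzy)).
(a): condition met.
(b): fails — R31 but no z with R3z and Rz1.
(c): fails — Rw1w2 but no z with Rw1z and Rzw2.
(d): condition met.
Valid on: (a), (d).

(a), (d)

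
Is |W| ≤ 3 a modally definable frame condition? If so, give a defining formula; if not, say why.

If a class were modally definable it would be closed under disjoint unions (Goldblatt–Thomason).
Any modal formula valid on each of 4 disjoint one-world frames is valid on their disjoint union (validity is preserved under disjoint unions). Each one-world frame has |W|=1≤3, but the union has |W|=4.
So the class is not modally definable.

No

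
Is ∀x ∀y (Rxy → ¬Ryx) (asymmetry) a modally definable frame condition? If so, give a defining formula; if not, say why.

Not modally definable

If a class were modally definable it would be closed under surjective bounded morphisms (Goldblatt–Thomason).
The 3-cycle (worlds w0,w1,w2 with w0→w1→w2→w0) is asymmetric. Mapping every world to a single reflexive point • is a surjective bounded morphism, and the reflexive point is not asymmetric (R•• but asymmetry requires ¬R••).
So the class is not modally definable.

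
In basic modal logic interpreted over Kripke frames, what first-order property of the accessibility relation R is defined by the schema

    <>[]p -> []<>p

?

This is the .2 axiom.
It corresponds to convergence: forall x forall y forall z (Rxy & Rxz -> exists w (Ryw & Rzw)).

Convergence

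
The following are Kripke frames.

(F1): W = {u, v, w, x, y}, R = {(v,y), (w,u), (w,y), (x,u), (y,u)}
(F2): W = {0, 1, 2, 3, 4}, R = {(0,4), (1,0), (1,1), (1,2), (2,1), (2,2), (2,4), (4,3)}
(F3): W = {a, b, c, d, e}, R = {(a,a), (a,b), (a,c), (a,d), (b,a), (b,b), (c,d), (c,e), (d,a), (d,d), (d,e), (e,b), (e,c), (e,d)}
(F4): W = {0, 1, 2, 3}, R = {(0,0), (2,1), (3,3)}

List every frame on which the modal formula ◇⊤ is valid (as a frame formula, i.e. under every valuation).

The schema corresponds to seriality: ∀x ∃y Rxy.
(F1): fails — world u has no successor.
(F2): fails — world 3 has no successor.
(F3): holds.
(F4): fails — world 1 has no successor.
Valid on: (F3).

(F3)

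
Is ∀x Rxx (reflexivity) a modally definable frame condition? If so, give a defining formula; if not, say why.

This is a Sahlqvist condition; the T axiom □q → q defines it.
Suppose □q→q is valid. At any x set V(q)={w : Rxw}. Then □q holds at x, so q holds at x, i.e. Rxx.

Yes, by □q → q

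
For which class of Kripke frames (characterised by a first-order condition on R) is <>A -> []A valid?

partial functionality

This is the CD axiom.
It corresponds to partial functionality: forall x forall y forall z (Rxy & Rxz -> y = z).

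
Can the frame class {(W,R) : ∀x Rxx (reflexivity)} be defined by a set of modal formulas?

Definable; □p → p defines it

Yes: it is reflexivity, defined by the T schema □p → p.
Suppose □p→p is valid. At any x set V(p)={w : Rxw}. Then □p holds at x, so p holds at x, i.e. Rxx.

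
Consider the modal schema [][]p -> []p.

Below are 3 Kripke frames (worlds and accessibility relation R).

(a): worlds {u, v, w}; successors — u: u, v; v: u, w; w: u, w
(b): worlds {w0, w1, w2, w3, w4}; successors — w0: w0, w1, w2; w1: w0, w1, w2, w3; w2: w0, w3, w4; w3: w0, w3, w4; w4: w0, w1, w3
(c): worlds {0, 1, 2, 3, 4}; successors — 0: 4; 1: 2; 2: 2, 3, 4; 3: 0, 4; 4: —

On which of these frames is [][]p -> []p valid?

This is the axiom for density; its first-order frame correspondent is forall x forall y (Rxy -> exists z (Rxz & Rzy)).
(a): condition met.
(b): condition met.
(c): fails — R04 but no z with R0z and Rz4.
Valid on: (a), (b).

(a), (b)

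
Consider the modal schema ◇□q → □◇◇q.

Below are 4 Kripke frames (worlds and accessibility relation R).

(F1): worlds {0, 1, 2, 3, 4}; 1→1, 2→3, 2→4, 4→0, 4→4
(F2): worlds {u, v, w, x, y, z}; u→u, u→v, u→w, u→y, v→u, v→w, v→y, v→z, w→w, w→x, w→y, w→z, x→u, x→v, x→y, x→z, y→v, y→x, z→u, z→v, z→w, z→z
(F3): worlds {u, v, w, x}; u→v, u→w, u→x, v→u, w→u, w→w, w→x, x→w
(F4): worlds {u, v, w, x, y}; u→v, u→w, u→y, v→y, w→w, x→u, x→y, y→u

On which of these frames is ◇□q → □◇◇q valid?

(F2)

The schema corresponds to a generalized confluence (Geach) condition: ∀x ∀y ∀z ((xRy ∧ xRz) → ∃w (yRw ∧ zR²w)).
(F1): fails — 2R3, 2R3 but no w with 3Rw and 3R²w.
(F2): condition met.
(F3): fails — uRv, uRv but no t with vRt and vR²t.
(F4): fails — uRv, uRv but no t with vRt and vR²t.
Valid on: (F2).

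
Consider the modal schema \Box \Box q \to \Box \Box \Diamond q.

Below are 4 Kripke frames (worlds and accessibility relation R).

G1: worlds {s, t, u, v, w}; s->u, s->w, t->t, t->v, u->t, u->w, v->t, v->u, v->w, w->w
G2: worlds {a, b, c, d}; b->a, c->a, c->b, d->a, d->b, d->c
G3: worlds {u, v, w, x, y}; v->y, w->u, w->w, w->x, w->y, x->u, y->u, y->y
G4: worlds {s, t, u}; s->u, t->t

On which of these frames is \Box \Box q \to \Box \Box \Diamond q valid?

G1, G4

This is the axiom for a generalized confluence (Geach) condition; its first-order frame correspondent is \forall x \forall z (x R^2 z \to \exists w (x R^2 w \wedge zRw)).
G1: holds.
G2: fails — cR²a but no w with cR²w and aRw.
G3: fails — vR²u but no t with vR²t and uRt.
G4: holds.
Valid on: G1, G4.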